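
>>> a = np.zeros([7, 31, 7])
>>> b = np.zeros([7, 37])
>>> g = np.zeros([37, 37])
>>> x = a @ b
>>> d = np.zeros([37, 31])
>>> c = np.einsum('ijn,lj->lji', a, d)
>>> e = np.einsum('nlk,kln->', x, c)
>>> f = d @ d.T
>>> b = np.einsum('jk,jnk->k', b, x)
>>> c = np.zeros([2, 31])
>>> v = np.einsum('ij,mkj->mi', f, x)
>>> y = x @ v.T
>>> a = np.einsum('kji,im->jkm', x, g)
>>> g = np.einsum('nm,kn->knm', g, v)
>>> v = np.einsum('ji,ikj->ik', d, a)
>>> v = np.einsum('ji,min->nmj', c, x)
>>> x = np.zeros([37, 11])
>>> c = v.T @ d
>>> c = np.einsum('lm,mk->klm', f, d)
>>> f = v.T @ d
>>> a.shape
(31, 7, 37)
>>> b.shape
(37,)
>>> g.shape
(7, 37, 37)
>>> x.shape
(37, 11)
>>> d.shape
(37, 31)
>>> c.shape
(31, 37, 37)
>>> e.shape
()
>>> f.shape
(2, 7, 31)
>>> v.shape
(37, 7, 2)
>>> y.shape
(7, 31, 7)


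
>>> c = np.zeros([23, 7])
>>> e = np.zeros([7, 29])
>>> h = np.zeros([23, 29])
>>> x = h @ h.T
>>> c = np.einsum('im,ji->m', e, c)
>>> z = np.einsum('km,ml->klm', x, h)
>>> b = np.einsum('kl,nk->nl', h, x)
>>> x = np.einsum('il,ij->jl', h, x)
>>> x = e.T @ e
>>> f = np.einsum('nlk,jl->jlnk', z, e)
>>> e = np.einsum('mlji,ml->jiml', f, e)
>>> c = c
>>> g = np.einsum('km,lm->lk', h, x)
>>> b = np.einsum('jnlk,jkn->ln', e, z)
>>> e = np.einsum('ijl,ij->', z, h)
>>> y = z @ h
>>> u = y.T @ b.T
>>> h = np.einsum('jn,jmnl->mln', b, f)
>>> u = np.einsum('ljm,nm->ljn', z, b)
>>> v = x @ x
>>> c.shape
(29,)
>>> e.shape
()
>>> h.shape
(29, 23, 23)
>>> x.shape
(29, 29)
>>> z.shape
(23, 29, 23)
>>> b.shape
(7, 23)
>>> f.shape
(7, 29, 23, 23)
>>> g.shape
(29, 23)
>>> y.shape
(23, 29, 29)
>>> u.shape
(23, 29, 7)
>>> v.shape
(29, 29)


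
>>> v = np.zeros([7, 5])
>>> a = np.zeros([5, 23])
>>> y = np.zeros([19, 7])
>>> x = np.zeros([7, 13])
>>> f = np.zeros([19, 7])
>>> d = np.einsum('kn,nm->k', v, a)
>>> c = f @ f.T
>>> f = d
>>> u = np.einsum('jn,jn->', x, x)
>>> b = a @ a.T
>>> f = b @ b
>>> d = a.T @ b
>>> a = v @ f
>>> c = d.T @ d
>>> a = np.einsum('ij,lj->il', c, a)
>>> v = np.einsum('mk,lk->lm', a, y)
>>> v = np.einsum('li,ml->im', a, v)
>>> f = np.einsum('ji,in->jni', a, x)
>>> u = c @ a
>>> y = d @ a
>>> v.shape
(7, 19)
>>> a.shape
(5, 7)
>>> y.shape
(23, 7)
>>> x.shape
(7, 13)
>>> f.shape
(5, 13, 7)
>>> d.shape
(23, 5)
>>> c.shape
(5, 5)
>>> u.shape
(5, 7)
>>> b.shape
(5, 5)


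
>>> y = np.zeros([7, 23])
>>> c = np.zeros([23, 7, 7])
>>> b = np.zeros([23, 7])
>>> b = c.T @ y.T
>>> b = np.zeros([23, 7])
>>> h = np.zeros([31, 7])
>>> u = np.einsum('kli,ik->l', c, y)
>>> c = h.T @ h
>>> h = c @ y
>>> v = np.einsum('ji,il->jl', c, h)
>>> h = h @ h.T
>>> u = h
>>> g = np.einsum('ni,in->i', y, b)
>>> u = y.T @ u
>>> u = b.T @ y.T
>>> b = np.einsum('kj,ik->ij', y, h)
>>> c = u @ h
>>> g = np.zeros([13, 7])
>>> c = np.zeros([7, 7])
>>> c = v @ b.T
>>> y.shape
(7, 23)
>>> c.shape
(7, 7)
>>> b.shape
(7, 23)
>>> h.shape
(7, 7)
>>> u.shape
(7, 7)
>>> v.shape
(7, 23)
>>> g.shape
(13, 7)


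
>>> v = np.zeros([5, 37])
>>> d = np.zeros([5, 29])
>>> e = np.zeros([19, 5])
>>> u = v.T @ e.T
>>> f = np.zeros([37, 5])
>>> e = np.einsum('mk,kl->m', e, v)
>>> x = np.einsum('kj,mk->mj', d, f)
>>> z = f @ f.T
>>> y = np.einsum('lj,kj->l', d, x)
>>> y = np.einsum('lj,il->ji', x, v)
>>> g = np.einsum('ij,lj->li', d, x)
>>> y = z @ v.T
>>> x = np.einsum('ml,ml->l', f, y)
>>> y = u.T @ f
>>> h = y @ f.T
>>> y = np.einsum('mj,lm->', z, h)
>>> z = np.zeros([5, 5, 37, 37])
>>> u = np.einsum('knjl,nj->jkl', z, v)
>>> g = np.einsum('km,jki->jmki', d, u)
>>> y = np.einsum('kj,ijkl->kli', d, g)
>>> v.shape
(5, 37)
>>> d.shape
(5, 29)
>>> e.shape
(19,)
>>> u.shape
(37, 5, 37)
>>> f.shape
(37, 5)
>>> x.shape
(5,)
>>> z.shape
(5, 5, 37, 37)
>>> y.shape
(5, 37, 37)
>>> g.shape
(37, 29, 5, 37)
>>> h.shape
(19, 37)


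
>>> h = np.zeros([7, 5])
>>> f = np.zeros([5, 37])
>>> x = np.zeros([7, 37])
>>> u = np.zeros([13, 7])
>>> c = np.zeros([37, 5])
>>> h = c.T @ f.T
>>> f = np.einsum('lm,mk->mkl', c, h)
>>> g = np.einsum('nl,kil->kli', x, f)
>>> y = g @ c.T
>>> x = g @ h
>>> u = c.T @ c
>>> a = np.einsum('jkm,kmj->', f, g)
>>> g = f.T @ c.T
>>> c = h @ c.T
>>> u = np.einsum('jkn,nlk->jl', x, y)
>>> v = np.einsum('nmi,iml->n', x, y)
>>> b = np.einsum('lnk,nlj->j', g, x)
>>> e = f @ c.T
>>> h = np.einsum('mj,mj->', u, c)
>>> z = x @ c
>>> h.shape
()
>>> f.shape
(5, 5, 37)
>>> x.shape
(5, 37, 5)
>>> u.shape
(5, 37)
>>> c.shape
(5, 37)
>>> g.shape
(37, 5, 37)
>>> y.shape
(5, 37, 37)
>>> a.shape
()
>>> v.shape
(5,)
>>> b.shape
(5,)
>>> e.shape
(5, 5, 5)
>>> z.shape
(5, 37, 37)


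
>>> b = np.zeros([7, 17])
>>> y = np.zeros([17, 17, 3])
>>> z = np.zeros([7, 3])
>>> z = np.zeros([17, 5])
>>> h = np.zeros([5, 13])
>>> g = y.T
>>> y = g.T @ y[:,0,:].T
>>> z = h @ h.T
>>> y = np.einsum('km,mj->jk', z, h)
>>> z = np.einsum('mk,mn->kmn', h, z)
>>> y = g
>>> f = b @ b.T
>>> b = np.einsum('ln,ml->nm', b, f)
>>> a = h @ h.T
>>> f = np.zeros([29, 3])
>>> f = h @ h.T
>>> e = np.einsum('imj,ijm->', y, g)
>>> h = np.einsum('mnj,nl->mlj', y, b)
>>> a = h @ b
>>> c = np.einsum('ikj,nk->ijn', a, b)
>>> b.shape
(17, 7)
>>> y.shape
(3, 17, 17)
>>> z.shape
(13, 5, 5)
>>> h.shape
(3, 7, 17)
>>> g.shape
(3, 17, 17)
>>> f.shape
(5, 5)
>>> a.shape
(3, 7, 7)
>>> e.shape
()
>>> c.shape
(3, 7, 17)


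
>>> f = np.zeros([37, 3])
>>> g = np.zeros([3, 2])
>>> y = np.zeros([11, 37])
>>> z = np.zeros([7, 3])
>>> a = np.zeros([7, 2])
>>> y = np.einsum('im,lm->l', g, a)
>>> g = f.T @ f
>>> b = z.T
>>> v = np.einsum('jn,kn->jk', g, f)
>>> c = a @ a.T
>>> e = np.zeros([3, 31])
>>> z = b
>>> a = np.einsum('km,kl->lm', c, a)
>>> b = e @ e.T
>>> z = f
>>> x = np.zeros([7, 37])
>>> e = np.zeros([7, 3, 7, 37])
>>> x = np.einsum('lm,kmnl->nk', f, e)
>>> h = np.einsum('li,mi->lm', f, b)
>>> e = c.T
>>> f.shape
(37, 3)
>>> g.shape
(3, 3)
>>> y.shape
(7,)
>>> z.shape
(37, 3)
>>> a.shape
(2, 7)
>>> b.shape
(3, 3)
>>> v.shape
(3, 37)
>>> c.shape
(7, 7)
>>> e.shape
(7, 7)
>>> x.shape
(7, 7)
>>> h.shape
(37, 3)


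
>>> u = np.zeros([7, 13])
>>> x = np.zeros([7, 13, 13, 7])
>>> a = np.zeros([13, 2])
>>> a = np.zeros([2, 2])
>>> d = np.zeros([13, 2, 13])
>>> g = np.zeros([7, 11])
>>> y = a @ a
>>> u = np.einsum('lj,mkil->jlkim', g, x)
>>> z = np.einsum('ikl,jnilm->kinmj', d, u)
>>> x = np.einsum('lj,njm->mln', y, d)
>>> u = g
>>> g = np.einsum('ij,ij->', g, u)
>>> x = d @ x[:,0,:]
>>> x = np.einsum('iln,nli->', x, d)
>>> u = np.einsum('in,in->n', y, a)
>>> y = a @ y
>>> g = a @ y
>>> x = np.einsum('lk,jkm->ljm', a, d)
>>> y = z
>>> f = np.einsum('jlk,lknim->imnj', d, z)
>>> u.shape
(2,)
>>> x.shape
(2, 13, 13)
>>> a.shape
(2, 2)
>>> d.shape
(13, 2, 13)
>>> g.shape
(2, 2)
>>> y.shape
(2, 13, 7, 7, 11)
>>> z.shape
(2, 13, 7, 7, 11)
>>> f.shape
(7, 11, 7, 13)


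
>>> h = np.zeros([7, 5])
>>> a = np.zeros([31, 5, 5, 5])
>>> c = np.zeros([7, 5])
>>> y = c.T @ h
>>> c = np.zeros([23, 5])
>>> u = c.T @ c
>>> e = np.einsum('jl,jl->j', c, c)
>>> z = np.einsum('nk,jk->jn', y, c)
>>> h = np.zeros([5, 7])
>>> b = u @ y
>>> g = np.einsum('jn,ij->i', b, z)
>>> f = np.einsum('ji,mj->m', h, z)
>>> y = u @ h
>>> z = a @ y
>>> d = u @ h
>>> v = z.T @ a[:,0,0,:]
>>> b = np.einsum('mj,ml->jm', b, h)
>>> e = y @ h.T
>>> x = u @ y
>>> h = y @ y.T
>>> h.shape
(5, 5)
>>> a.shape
(31, 5, 5, 5)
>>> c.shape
(23, 5)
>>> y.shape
(5, 7)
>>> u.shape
(5, 5)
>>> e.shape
(5, 5)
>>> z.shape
(31, 5, 5, 7)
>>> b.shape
(5, 5)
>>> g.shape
(23,)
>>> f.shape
(23,)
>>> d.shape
(5, 7)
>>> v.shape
(7, 5, 5, 5)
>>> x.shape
(5, 7)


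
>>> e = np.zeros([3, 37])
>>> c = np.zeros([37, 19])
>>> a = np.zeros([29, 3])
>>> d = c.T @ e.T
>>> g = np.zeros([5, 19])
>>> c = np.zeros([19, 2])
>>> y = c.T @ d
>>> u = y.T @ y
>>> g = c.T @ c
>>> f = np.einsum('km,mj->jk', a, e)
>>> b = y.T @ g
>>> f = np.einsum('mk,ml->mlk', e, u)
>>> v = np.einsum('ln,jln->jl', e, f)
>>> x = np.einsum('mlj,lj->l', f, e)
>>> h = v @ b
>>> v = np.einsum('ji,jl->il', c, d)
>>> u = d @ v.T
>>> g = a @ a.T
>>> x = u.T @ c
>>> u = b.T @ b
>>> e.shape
(3, 37)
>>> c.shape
(19, 2)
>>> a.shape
(29, 3)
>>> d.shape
(19, 3)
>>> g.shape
(29, 29)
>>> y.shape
(2, 3)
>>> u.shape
(2, 2)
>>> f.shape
(3, 3, 37)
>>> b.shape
(3, 2)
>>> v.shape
(2, 3)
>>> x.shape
(2, 2)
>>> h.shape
(3, 2)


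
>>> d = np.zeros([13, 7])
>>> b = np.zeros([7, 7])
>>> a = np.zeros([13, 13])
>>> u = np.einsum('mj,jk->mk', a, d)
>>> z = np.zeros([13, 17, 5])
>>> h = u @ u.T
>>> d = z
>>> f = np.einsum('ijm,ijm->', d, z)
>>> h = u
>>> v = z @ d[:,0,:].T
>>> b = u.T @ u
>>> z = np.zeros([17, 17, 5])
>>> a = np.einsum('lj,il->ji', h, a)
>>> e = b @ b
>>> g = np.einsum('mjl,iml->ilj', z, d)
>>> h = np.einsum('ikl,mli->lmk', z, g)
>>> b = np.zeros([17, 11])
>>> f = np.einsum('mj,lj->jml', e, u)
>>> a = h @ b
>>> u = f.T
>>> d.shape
(13, 17, 5)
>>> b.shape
(17, 11)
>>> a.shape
(5, 13, 11)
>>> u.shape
(13, 7, 7)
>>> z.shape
(17, 17, 5)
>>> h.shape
(5, 13, 17)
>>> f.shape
(7, 7, 13)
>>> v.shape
(13, 17, 13)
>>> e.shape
(7, 7)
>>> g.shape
(13, 5, 17)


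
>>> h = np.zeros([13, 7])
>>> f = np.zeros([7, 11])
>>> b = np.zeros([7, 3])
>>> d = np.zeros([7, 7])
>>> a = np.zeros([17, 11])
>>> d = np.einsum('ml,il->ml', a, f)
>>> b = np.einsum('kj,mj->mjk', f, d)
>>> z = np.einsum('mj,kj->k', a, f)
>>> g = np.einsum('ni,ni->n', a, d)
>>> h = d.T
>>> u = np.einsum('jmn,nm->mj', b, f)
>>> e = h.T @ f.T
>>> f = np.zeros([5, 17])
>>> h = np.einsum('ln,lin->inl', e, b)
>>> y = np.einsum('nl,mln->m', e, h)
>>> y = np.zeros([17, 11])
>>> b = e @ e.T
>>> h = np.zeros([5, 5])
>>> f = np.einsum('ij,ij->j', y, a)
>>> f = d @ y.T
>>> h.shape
(5, 5)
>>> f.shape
(17, 17)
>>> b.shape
(17, 17)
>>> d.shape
(17, 11)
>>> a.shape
(17, 11)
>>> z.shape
(7,)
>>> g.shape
(17,)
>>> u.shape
(11, 17)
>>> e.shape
(17, 7)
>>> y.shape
(17, 11)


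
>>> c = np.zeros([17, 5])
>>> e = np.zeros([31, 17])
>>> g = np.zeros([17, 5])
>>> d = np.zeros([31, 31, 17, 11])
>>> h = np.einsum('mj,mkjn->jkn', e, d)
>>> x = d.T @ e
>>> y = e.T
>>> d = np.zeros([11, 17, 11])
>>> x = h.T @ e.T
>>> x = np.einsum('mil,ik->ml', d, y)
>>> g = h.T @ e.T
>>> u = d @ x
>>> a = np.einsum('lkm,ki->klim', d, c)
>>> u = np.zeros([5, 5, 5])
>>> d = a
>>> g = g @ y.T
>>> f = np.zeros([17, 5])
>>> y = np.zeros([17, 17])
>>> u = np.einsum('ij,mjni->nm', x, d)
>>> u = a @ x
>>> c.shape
(17, 5)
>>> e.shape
(31, 17)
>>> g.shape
(11, 31, 17)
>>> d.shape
(17, 11, 5, 11)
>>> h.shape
(17, 31, 11)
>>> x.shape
(11, 11)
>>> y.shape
(17, 17)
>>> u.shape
(17, 11, 5, 11)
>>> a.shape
(17, 11, 5, 11)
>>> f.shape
(17, 5)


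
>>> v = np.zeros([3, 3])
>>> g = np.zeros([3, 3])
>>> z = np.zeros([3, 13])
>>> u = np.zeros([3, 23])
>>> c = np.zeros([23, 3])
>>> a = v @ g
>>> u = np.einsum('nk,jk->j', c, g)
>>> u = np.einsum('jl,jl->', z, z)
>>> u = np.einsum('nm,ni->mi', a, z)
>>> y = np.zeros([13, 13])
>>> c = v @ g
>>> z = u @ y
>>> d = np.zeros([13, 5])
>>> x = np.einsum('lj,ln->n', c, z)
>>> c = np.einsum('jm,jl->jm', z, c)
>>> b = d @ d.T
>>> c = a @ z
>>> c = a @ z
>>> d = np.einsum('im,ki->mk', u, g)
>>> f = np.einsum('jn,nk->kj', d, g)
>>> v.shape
(3, 3)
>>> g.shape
(3, 3)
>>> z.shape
(3, 13)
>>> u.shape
(3, 13)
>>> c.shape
(3, 13)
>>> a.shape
(3, 3)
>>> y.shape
(13, 13)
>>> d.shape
(13, 3)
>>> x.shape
(13,)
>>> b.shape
(13, 13)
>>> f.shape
(3, 13)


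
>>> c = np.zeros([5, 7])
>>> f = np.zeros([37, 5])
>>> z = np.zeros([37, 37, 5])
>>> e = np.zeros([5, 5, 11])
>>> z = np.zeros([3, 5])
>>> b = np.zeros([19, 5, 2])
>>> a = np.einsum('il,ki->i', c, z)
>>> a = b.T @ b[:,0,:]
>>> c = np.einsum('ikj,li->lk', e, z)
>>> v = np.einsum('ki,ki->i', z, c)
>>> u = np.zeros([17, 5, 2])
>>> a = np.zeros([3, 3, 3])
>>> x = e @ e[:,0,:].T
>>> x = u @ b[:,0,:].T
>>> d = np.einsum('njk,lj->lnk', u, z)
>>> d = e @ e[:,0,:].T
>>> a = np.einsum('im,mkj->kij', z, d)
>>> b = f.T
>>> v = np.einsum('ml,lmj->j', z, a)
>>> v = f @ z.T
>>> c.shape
(3, 5)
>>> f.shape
(37, 5)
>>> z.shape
(3, 5)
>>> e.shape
(5, 5, 11)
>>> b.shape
(5, 37)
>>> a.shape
(5, 3, 5)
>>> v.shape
(37, 3)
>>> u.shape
(17, 5, 2)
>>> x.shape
(17, 5, 19)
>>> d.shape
(5, 5, 5)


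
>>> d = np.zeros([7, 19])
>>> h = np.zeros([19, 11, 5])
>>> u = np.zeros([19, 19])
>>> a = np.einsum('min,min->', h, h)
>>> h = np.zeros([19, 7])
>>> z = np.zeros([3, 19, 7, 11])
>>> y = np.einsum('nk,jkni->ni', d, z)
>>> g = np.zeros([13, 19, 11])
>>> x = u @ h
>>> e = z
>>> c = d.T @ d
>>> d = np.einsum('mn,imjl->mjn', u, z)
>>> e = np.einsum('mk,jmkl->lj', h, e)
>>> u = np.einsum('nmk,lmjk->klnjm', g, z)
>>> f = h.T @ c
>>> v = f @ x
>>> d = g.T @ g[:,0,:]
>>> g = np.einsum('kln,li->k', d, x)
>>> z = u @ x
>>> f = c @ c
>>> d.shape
(11, 19, 11)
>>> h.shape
(19, 7)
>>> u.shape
(11, 3, 13, 7, 19)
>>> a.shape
()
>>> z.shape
(11, 3, 13, 7, 7)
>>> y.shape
(7, 11)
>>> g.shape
(11,)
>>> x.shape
(19, 7)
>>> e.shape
(11, 3)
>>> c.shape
(19, 19)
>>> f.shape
(19, 19)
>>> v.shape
(7, 7)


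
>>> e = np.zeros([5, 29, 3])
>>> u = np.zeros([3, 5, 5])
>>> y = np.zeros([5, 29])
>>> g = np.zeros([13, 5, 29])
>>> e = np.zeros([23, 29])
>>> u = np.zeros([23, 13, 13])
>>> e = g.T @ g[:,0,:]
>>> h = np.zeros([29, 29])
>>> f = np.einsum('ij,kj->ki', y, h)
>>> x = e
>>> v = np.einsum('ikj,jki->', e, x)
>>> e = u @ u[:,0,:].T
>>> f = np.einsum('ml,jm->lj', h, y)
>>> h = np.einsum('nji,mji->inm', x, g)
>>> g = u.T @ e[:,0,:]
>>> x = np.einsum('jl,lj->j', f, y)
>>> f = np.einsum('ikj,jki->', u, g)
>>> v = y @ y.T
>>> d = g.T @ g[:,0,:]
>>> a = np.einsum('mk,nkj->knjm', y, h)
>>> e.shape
(23, 13, 23)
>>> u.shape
(23, 13, 13)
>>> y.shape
(5, 29)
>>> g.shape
(13, 13, 23)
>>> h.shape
(29, 29, 13)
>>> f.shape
()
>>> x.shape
(29,)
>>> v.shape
(5, 5)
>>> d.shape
(23, 13, 23)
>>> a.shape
(29, 29, 13, 5)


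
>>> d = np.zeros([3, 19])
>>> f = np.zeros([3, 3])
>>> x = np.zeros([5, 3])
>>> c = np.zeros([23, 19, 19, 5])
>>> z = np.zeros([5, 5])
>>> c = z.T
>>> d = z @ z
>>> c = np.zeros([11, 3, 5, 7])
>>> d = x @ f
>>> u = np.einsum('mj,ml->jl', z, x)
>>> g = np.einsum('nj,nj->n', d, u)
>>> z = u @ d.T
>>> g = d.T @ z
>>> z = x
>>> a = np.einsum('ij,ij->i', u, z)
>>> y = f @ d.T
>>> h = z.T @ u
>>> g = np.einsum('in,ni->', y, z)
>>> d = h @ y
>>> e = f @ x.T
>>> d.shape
(3, 5)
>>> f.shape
(3, 3)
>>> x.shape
(5, 3)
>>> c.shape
(11, 3, 5, 7)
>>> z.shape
(5, 3)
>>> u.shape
(5, 3)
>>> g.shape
()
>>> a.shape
(5,)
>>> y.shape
(3, 5)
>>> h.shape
(3, 3)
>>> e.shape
(3, 5)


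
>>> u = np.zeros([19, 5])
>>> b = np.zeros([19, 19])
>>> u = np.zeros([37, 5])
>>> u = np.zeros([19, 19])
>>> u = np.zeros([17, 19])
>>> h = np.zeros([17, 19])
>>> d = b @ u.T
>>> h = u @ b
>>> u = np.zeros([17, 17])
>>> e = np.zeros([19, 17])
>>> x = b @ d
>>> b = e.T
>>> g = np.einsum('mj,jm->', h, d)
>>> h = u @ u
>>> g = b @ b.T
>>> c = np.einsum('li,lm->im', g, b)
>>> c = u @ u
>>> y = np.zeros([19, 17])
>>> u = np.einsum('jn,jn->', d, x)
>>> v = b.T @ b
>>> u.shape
()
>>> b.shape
(17, 19)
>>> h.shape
(17, 17)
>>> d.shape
(19, 17)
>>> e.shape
(19, 17)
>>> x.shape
(19, 17)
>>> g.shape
(17, 17)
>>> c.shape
(17, 17)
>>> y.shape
(19, 17)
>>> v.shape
(19, 19)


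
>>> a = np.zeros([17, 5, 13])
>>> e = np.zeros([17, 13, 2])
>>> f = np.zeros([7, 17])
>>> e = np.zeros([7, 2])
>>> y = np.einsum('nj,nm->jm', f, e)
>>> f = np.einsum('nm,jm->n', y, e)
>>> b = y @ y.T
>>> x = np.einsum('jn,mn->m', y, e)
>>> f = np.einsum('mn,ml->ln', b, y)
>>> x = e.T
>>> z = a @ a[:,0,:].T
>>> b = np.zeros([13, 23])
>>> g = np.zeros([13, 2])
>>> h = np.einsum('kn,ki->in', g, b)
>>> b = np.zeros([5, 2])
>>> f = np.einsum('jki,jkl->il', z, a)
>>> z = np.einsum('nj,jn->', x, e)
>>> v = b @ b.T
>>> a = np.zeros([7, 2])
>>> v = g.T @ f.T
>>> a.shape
(7, 2)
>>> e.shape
(7, 2)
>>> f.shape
(17, 13)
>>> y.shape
(17, 2)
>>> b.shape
(5, 2)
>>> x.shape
(2, 7)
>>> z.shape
()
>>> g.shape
(13, 2)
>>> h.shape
(23, 2)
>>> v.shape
(2, 17)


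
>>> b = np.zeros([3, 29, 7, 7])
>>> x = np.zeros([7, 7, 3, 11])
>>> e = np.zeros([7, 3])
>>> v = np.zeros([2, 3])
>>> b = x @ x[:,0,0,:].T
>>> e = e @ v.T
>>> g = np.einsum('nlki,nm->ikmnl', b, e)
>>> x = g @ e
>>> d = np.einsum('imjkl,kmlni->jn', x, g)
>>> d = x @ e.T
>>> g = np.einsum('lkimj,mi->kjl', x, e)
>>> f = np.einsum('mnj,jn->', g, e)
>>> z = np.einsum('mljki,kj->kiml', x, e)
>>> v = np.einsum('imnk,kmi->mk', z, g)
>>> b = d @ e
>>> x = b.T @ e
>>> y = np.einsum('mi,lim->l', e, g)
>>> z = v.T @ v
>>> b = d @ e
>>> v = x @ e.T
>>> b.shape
(7, 3, 2, 7, 2)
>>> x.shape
(2, 7, 2, 3, 2)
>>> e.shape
(7, 2)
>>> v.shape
(2, 7, 2, 3, 7)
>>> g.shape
(3, 2, 7)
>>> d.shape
(7, 3, 2, 7, 7)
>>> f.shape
()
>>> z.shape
(3, 3)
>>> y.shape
(3,)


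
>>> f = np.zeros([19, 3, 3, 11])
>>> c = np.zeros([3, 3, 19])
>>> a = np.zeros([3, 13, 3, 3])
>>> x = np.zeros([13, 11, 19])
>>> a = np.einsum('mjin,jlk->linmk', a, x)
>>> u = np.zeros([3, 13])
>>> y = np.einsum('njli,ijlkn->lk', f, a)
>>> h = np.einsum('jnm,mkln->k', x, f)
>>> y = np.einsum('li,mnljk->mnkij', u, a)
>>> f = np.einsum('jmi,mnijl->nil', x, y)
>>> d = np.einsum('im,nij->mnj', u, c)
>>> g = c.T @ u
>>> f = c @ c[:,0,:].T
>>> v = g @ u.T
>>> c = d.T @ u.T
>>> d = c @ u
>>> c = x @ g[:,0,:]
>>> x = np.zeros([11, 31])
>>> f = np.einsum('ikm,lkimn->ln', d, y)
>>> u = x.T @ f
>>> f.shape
(11, 3)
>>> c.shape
(13, 11, 13)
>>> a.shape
(11, 3, 3, 3, 19)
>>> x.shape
(11, 31)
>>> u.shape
(31, 3)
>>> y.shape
(11, 3, 19, 13, 3)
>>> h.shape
(3,)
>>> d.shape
(19, 3, 13)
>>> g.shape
(19, 3, 13)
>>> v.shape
(19, 3, 3)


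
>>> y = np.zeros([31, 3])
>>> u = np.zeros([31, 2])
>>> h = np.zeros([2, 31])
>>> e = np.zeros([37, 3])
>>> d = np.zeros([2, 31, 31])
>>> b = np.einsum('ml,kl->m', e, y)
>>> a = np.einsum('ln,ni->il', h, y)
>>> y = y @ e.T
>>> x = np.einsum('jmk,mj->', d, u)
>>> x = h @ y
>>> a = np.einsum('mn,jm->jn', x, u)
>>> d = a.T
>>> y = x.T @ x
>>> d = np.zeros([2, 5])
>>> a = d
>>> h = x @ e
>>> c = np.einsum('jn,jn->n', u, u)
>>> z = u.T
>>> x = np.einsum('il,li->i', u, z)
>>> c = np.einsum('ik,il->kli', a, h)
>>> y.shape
(37, 37)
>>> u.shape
(31, 2)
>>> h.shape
(2, 3)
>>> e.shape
(37, 3)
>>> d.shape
(2, 5)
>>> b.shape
(37,)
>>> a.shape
(2, 5)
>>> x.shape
(31,)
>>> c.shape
(5, 3, 2)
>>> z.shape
(2, 31)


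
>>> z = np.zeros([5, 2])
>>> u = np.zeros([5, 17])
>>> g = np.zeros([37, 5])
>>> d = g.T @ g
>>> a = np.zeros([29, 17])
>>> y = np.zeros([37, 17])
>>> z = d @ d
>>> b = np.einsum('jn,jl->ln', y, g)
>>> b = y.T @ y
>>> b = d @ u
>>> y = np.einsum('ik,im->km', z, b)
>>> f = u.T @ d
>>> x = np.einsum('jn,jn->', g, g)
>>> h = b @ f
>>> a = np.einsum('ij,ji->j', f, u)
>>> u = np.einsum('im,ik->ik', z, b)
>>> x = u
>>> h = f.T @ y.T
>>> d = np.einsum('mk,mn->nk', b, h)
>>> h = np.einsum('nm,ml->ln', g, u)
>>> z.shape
(5, 5)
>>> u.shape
(5, 17)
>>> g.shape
(37, 5)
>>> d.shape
(5, 17)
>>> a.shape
(5,)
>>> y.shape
(5, 17)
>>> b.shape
(5, 17)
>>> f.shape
(17, 5)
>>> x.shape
(5, 17)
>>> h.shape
(17, 37)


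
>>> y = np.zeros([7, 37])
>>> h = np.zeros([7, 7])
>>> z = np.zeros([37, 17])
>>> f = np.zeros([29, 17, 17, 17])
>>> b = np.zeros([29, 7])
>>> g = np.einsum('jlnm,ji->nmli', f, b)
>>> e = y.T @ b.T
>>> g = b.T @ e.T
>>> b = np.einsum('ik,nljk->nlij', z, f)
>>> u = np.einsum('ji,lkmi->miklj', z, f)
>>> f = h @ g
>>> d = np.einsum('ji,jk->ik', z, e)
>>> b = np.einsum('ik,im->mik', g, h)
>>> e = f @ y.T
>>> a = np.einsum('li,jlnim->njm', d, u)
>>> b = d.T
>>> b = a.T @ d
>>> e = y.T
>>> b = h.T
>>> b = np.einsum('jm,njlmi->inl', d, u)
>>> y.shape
(7, 37)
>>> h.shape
(7, 7)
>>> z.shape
(37, 17)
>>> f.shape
(7, 37)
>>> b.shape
(37, 17, 17)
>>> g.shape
(7, 37)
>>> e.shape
(37, 7)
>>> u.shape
(17, 17, 17, 29, 37)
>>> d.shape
(17, 29)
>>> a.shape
(17, 17, 37)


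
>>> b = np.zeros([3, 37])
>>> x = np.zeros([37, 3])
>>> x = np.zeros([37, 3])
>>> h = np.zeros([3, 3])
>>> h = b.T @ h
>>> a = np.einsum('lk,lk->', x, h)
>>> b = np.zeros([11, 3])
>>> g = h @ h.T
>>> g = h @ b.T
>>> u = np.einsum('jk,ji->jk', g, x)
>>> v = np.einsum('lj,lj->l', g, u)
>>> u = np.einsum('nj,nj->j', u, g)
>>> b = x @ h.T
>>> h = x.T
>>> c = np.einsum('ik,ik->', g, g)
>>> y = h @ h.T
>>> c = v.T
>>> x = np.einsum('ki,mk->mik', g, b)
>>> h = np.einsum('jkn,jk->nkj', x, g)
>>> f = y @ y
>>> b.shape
(37, 37)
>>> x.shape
(37, 11, 37)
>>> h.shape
(37, 11, 37)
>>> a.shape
()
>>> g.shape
(37, 11)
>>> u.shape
(11,)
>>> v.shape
(37,)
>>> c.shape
(37,)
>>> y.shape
(3, 3)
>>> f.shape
(3, 3)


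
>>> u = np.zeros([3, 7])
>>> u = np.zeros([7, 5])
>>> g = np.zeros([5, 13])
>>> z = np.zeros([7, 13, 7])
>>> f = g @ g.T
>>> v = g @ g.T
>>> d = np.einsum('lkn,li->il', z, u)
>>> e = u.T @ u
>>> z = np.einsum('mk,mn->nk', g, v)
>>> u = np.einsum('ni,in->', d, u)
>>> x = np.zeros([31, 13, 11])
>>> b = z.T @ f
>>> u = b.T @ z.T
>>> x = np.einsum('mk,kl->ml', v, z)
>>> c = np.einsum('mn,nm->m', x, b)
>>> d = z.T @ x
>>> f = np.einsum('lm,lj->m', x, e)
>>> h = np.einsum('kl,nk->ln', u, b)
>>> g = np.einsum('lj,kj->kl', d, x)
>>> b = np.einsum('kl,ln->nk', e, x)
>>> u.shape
(5, 5)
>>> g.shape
(5, 13)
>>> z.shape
(5, 13)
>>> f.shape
(13,)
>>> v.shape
(5, 5)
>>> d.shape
(13, 13)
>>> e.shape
(5, 5)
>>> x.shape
(5, 13)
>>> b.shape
(13, 5)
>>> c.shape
(5,)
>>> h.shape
(5, 13)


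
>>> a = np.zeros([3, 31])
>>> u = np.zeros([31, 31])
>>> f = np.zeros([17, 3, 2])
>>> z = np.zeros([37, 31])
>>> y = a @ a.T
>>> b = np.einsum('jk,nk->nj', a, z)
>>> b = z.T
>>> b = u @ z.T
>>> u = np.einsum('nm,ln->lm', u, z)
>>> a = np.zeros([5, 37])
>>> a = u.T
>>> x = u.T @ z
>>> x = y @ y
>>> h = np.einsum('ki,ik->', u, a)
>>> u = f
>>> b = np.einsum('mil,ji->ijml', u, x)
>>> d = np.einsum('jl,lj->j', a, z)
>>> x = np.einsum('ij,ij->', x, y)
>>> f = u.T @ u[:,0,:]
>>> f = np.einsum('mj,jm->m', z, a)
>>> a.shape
(31, 37)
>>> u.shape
(17, 3, 2)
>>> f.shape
(37,)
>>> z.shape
(37, 31)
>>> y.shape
(3, 3)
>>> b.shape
(3, 3, 17, 2)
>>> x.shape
()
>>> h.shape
()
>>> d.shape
(31,)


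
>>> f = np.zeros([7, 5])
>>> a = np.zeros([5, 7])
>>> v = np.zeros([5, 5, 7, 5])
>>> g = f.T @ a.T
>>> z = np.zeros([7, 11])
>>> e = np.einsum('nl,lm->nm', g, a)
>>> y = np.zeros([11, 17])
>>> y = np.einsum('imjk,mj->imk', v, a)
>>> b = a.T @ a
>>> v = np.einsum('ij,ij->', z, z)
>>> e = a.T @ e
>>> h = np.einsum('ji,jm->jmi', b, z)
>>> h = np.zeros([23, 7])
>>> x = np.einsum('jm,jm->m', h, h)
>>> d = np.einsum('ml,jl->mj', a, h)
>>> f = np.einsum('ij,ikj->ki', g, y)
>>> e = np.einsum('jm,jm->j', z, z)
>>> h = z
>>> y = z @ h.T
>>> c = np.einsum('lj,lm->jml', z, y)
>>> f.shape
(5, 5)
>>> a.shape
(5, 7)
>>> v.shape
()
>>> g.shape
(5, 5)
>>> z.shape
(7, 11)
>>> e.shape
(7,)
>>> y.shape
(7, 7)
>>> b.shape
(7, 7)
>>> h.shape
(7, 11)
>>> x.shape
(7,)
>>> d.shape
(5, 23)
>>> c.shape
(11, 7, 7)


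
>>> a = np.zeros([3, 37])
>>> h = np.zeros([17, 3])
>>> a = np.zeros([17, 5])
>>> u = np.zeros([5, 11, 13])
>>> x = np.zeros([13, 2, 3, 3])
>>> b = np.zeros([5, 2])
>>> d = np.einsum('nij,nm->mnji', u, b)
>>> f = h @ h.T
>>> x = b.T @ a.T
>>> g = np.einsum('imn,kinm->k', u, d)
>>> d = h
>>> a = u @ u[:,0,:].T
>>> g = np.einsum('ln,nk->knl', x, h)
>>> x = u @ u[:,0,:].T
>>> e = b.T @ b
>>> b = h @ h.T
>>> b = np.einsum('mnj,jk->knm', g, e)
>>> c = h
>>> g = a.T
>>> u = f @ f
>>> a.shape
(5, 11, 5)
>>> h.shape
(17, 3)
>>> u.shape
(17, 17)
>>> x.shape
(5, 11, 5)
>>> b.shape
(2, 17, 3)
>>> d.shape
(17, 3)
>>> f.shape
(17, 17)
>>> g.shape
(5, 11, 5)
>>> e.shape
(2, 2)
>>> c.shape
(17, 3)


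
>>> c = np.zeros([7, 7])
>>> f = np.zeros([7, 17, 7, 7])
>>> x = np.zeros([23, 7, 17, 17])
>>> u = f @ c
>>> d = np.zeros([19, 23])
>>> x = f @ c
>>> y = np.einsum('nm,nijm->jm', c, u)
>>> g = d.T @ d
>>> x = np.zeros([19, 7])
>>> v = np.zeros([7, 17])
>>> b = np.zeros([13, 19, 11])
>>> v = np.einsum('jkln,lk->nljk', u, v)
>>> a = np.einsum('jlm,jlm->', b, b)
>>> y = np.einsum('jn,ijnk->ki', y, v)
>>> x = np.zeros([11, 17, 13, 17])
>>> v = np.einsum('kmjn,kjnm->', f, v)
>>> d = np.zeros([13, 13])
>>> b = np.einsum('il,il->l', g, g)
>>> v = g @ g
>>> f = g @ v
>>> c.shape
(7, 7)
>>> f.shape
(23, 23)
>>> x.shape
(11, 17, 13, 17)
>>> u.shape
(7, 17, 7, 7)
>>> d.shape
(13, 13)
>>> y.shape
(17, 7)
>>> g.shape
(23, 23)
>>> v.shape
(23, 23)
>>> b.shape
(23,)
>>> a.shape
()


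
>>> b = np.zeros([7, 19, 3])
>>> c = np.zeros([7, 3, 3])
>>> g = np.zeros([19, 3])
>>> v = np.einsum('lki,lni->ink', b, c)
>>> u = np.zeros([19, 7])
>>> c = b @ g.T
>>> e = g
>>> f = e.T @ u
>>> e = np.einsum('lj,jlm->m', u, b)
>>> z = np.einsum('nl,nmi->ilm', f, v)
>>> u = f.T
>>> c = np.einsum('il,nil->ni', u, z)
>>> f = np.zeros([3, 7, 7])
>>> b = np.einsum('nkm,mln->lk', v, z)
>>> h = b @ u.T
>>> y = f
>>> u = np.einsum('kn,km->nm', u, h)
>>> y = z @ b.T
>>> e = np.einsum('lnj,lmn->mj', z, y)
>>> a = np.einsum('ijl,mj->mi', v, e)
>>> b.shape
(7, 3)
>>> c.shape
(19, 7)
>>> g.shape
(19, 3)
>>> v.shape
(3, 3, 19)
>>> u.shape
(3, 7)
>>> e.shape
(7, 3)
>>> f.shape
(3, 7, 7)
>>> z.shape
(19, 7, 3)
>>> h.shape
(7, 7)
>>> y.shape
(19, 7, 7)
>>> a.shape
(7, 3)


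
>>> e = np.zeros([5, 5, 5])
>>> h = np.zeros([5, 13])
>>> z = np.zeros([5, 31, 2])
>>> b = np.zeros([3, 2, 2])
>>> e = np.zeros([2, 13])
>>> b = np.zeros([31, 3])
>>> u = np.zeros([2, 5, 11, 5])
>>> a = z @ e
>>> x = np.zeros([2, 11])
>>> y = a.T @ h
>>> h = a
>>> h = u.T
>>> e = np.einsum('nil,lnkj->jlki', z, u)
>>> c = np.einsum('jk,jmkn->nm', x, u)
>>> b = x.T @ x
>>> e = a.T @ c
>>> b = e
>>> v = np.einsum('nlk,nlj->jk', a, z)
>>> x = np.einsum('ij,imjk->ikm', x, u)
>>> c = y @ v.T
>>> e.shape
(13, 31, 5)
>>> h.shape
(5, 11, 5, 2)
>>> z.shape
(5, 31, 2)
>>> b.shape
(13, 31, 5)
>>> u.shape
(2, 5, 11, 5)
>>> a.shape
(5, 31, 13)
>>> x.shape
(2, 5, 5)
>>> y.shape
(13, 31, 13)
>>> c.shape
(13, 31, 2)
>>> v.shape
(2, 13)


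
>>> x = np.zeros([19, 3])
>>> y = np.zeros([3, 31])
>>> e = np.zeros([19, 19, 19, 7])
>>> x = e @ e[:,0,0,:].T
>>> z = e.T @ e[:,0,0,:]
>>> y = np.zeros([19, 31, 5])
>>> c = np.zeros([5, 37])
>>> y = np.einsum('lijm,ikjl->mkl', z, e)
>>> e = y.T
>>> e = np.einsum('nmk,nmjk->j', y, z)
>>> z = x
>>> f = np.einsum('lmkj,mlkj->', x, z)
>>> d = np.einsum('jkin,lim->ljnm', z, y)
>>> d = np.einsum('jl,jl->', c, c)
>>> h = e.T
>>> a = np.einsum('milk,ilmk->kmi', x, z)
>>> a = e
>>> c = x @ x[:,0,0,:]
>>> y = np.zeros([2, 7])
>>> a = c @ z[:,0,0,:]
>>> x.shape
(19, 19, 19, 19)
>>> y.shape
(2, 7)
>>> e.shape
(19,)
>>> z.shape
(19, 19, 19, 19)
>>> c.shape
(19, 19, 19, 19)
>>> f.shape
()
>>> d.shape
()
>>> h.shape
(19,)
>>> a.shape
(19, 19, 19, 19)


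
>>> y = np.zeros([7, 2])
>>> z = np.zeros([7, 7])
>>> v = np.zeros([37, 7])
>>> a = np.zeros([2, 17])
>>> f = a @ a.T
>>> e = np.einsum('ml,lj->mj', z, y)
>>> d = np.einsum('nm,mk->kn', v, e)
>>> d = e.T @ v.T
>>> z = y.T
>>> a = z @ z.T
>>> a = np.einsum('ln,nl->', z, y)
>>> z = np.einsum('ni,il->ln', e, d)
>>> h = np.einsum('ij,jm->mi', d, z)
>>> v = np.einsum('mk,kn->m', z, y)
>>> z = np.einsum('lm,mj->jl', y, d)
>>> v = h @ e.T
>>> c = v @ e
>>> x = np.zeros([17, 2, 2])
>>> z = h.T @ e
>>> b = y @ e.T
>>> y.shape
(7, 2)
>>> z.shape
(2, 2)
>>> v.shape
(7, 7)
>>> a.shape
()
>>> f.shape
(2, 2)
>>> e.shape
(7, 2)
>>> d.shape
(2, 37)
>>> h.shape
(7, 2)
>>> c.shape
(7, 2)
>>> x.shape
(17, 2, 2)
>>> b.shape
(7, 7)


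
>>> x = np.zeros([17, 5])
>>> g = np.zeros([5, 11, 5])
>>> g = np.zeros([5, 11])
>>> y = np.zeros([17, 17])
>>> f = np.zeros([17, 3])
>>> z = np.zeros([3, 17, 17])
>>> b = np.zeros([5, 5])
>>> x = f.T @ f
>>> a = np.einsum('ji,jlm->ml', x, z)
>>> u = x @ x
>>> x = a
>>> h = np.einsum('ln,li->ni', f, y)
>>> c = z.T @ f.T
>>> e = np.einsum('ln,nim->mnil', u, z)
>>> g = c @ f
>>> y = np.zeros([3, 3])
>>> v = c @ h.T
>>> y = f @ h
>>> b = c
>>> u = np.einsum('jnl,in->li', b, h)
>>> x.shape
(17, 17)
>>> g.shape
(17, 17, 3)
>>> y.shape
(17, 17)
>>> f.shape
(17, 3)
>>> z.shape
(3, 17, 17)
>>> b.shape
(17, 17, 17)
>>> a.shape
(17, 17)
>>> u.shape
(17, 3)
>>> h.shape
(3, 17)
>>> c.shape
(17, 17, 17)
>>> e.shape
(17, 3, 17, 3)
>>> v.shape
(17, 17, 3)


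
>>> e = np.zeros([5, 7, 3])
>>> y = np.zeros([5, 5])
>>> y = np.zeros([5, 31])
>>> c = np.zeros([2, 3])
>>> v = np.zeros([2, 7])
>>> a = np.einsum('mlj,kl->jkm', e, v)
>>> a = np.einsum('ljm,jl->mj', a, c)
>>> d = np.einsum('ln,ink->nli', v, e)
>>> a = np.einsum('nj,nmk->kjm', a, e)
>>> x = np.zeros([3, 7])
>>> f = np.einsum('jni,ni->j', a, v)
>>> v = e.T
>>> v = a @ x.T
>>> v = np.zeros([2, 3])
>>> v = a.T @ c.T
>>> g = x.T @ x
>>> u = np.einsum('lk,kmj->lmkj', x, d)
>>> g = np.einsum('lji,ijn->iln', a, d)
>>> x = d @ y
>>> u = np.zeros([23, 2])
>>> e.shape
(5, 7, 3)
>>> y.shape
(5, 31)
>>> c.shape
(2, 3)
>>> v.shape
(7, 2, 2)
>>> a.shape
(3, 2, 7)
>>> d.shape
(7, 2, 5)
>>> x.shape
(7, 2, 31)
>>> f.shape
(3,)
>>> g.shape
(7, 3, 5)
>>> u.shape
(23, 2)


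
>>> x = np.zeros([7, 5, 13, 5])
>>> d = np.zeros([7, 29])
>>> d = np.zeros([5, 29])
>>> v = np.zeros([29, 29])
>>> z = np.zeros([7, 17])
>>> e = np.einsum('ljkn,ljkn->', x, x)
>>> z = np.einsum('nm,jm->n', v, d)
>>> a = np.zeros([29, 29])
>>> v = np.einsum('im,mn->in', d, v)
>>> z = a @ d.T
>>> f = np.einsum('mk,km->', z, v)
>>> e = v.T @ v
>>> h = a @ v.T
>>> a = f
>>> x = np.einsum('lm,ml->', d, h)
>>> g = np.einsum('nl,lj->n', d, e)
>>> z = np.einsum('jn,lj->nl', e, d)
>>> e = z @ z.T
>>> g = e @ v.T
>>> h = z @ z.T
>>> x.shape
()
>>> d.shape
(5, 29)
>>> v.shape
(5, 29)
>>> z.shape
(29, 5)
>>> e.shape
(29, 29)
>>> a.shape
()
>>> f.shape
()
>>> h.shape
(29, 29)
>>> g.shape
(29, 5)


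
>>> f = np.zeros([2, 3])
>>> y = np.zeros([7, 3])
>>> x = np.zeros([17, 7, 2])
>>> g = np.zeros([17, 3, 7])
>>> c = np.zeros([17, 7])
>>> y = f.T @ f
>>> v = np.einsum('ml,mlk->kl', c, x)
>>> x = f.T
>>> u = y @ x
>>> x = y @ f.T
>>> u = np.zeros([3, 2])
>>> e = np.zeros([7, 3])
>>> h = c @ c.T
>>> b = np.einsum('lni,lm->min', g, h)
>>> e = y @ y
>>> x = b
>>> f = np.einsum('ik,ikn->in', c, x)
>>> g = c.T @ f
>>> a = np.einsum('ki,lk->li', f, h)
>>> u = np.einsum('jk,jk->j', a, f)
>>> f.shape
(17, 3)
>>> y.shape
(3, 3)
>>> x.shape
(17, 7, 3)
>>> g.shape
(7, 3)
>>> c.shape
(17, 7)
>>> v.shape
(2, 7)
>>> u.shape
(17,)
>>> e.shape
(3, 3)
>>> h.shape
(17, 17)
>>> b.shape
(17, 7, 3)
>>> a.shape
(17, 3)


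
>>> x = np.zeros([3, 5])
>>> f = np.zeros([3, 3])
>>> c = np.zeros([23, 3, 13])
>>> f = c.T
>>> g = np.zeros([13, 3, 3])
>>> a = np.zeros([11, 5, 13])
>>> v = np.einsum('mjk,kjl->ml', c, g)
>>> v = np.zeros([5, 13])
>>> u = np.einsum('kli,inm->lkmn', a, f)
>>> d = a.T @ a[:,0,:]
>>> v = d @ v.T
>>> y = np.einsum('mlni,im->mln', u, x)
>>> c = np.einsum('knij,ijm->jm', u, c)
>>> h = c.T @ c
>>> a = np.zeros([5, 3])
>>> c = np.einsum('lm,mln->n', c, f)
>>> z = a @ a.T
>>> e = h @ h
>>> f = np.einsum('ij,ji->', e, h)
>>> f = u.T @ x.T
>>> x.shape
(3, 5)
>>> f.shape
(3, 23, 11, 3)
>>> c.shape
(23,)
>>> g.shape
(13, 3, 3)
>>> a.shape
(5, 3)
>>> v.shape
(13, 5, 5)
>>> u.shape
(5, 11, 23, 3)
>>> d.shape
(13, 5, 13)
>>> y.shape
(5, 11, 23)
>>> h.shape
(13, 13)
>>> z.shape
(5, 5)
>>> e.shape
(13, 13)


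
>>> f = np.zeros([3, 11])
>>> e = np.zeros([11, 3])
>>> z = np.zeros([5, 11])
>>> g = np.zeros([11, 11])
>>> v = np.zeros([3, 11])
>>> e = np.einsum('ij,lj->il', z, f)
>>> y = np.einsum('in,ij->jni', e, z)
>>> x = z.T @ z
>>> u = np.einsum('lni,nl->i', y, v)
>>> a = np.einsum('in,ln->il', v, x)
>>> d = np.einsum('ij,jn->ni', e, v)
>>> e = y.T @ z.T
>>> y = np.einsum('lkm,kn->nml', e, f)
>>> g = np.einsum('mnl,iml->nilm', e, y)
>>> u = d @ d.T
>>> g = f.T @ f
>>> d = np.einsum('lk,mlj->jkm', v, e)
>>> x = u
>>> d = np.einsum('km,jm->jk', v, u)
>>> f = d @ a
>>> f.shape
(11, 11)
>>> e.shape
(5, 3, 5)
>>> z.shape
(5, 11)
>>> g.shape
(11, 11)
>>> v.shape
(3, 11)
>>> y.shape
(11, 5, 5)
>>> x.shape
(11, 11)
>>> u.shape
(11, 11)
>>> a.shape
(3, 11)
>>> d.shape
(11, 3)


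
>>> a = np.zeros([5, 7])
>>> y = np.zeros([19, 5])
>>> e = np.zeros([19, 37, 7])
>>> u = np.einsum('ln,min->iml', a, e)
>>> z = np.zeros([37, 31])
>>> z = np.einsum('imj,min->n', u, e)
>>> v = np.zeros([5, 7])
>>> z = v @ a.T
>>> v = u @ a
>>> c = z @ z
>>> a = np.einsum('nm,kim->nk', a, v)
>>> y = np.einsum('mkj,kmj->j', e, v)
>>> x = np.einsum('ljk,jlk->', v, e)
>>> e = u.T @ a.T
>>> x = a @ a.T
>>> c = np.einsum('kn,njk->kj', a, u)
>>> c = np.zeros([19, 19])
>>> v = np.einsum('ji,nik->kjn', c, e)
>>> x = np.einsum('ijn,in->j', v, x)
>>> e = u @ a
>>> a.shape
(5, 37)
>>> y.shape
(7,)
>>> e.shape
(37, 19, 37)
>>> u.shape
(37, 19, 5)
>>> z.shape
(5, 5)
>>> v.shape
(5, 19, 5)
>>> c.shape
(19, 19)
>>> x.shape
(19,)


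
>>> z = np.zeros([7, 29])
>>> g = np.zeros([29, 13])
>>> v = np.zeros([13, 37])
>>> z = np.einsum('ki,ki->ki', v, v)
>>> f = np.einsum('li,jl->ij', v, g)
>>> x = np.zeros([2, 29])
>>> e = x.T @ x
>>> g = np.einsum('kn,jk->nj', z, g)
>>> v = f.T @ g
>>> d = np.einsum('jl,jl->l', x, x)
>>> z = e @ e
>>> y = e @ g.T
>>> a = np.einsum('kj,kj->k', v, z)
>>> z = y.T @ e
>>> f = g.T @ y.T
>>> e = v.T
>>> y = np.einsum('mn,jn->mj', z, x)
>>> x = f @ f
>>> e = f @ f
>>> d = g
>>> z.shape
(37, 29)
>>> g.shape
(37, 29)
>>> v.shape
(29, 29)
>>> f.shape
(29, 29)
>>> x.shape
(29, 29)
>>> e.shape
(29, 29)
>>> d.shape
(37, 29)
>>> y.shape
(37, 2)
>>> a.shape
(29,)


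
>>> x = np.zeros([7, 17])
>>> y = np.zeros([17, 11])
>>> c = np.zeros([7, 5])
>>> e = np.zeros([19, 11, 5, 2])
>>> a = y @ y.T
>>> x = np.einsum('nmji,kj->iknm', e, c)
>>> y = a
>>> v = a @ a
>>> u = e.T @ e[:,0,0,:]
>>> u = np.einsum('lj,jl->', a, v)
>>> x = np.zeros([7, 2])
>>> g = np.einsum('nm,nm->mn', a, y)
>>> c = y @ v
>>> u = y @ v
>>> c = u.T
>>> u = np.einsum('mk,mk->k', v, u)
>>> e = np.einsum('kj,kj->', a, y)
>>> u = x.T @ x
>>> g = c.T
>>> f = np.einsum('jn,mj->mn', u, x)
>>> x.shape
(7, 2)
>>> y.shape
(17, 17)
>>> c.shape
(17, 17)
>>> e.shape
()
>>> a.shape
(17, 17)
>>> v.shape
(17, 17)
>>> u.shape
(2, 2)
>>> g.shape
(17, 17)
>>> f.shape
(7, 2)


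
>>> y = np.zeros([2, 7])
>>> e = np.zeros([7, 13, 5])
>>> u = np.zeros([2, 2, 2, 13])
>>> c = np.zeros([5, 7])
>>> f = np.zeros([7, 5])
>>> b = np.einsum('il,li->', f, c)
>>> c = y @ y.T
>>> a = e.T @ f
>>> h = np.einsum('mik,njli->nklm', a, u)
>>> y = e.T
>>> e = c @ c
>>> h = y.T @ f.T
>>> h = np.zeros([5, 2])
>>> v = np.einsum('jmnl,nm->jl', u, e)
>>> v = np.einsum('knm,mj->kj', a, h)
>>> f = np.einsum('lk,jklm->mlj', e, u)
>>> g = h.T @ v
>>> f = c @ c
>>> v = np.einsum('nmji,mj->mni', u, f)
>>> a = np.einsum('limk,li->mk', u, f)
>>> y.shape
(5, 13, 7)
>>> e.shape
(2, 2)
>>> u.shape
(2, 2, 2, 13)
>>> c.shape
(2, 2)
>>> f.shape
(2, 2)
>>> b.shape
()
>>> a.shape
(2, 13)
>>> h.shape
(5, 2)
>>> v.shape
(2, 2, 13)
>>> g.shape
(2, 2)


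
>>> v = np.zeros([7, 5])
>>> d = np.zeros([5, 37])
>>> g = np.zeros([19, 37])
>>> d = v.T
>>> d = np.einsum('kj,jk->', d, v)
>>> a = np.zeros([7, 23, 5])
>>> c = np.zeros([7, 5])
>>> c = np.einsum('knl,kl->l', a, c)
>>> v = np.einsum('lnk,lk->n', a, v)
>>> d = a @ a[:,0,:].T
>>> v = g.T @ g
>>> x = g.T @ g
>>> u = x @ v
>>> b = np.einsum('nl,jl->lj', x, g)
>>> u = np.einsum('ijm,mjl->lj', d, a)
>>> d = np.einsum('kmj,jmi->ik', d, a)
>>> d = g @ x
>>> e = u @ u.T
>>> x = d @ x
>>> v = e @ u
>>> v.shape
(5, 23)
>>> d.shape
(19, 37)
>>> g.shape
(19, 37)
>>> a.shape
(7, 23, 5)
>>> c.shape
(5,)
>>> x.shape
(19, 37)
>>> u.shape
(5, 23)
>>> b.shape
(37, 19)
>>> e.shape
(5, 5)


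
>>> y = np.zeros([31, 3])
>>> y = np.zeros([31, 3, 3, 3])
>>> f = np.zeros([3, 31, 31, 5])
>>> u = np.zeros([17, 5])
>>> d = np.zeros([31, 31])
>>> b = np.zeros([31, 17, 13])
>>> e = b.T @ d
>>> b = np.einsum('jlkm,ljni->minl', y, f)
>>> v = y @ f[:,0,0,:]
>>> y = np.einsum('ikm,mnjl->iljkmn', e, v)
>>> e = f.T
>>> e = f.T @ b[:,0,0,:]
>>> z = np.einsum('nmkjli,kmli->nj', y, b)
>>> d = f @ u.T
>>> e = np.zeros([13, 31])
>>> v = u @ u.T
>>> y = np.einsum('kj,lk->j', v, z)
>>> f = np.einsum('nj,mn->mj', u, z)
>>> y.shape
(17,)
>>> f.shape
(13, 5)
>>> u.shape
(17, 5)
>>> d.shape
(3, 31, 31, 17)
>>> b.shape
(3, 5, 31, 3)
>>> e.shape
(13, 31)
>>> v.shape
(17, 17)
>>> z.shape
(13, 17)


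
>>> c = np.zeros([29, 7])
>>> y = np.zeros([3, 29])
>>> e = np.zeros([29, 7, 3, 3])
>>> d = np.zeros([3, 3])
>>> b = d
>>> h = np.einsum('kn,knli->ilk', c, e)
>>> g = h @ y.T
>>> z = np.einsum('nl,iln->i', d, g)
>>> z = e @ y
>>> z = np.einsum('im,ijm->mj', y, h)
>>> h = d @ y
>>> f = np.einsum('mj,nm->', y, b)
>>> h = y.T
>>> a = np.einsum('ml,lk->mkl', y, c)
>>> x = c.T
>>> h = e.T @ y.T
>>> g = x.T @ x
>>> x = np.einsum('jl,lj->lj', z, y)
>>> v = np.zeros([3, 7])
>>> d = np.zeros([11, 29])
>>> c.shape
(29, 7)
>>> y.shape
(3, 29)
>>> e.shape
(29, 7, 3, 3)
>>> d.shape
(11, 29)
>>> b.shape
(3, 3)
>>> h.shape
(3, 3, 7, 3)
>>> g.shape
(29, 29)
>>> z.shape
(29, 3)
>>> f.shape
()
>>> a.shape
(3, 7, 29)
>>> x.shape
(3, 29)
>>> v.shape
(3, 7)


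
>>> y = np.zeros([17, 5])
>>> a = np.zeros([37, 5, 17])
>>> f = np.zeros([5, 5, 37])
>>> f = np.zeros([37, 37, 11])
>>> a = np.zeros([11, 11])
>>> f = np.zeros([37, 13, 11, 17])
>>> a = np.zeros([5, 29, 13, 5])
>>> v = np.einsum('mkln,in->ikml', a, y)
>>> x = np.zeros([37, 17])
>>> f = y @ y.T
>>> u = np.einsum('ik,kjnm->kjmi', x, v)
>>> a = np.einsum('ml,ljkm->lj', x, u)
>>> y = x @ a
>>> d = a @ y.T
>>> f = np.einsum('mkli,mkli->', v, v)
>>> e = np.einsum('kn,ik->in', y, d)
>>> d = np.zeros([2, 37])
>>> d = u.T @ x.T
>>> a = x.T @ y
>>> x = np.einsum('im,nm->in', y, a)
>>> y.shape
(37, 29)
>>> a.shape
(17, 29)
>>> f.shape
()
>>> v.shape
(17, 29, 5, 13)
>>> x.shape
(37, 17)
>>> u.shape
(17, 29, 13, 37)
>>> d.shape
(37, 13, 29, 37)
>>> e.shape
(17, 29)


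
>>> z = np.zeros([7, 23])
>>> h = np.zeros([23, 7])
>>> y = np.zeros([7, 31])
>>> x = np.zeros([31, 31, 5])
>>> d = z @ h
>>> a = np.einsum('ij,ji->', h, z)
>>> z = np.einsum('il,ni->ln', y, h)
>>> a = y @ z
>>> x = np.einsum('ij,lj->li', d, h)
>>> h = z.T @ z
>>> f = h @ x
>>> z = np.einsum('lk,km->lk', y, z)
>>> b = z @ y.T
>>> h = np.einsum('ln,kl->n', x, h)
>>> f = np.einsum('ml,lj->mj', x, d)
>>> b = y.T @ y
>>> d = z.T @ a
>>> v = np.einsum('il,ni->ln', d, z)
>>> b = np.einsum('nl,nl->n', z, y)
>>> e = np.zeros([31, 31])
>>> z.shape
(7, 31)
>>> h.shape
(7,)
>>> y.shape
(7, 31)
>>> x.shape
(23, 7)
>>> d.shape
(31, 23)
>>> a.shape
(7, 23)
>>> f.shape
(23, 7)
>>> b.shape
(7,)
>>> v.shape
(23, 7)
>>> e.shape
(31, 31)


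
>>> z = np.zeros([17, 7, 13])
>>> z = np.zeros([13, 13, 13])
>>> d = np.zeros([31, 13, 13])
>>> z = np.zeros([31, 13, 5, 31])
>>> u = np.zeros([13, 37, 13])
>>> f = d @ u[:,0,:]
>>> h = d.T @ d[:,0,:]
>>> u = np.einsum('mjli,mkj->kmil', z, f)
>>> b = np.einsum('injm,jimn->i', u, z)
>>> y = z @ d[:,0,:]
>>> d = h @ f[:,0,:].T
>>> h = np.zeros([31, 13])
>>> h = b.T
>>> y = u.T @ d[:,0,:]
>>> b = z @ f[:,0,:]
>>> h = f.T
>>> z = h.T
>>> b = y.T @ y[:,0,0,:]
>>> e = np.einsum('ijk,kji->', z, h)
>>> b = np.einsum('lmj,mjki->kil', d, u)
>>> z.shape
(31, 13, 13)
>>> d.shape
(13, 13, 31)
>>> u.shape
(13, 31, 31, 5)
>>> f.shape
(31, 13, 13)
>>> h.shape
(13, 13, 31)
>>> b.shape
(31, 5, 13)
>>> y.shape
(5, 31, 31, 31)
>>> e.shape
()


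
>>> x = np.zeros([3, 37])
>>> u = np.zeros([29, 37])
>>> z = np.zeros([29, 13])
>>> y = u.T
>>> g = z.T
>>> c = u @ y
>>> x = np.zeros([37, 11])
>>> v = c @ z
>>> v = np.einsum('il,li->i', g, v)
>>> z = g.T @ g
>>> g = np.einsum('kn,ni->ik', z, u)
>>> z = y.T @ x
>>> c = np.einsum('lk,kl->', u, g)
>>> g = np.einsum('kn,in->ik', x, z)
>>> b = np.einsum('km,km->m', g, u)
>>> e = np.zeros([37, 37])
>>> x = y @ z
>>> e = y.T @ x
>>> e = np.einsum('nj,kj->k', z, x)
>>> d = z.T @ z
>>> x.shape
(37, 11)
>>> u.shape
(29, 37)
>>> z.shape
(29, 11)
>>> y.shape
(37, 29)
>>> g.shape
(29, 37)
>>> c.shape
()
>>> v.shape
(13,)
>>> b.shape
(37,)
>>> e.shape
(37,)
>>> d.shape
(11, 11)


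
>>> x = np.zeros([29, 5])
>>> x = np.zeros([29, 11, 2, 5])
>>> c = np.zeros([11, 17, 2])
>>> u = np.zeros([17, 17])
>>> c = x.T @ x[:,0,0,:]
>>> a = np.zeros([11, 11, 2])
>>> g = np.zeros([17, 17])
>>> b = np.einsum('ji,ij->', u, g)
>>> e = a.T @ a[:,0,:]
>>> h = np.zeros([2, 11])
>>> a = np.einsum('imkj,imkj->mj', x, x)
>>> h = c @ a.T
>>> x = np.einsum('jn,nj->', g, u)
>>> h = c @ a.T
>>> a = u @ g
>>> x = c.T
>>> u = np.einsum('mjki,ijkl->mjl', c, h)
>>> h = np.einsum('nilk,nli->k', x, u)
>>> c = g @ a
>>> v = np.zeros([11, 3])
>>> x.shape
(5, 11, 2, 5)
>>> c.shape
(17, 17)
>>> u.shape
(5, 2, 11)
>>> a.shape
(17, 17)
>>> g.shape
(17, 17)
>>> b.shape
()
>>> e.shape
(2, 11, 2)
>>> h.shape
(5,)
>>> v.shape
(11, 3)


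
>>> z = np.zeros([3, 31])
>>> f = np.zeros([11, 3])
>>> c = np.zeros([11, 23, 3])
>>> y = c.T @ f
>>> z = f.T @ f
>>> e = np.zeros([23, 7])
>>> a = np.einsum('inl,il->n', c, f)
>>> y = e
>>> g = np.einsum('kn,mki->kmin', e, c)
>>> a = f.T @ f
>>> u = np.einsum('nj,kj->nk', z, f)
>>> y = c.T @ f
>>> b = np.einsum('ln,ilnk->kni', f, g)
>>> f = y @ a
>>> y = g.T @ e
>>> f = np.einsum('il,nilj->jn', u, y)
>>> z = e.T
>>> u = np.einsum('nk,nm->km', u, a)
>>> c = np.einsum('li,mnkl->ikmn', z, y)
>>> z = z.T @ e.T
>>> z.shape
(23, 23)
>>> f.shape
(7, 7)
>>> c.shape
(23, 11, 7, 3)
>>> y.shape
(7, 3, 11, 7)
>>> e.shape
(23, 7)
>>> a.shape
(3, 3)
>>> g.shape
(23, 11, 3, 7)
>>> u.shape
(11, 3)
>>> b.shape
(7, 3, 23)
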